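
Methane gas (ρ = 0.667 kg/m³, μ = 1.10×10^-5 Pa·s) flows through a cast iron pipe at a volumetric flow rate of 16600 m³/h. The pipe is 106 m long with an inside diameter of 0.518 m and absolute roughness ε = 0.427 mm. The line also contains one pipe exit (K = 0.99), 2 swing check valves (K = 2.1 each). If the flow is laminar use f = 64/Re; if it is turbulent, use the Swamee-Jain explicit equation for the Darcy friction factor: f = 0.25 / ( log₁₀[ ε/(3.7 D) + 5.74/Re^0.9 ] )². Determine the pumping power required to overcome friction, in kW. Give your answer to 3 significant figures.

P ≈ 6.74 kW

Q = 16600 m³/h = 16600/3600 = 4.611 m³/s.
Cross-sectional area A = πD²/4 = π(0.518)²/4 = 0.2107 m²; mean velocity V = Q/A = 4.611/0.2107 = 21.88 m/s.
Reynolds number Re = ρVD/μ = 0.667 · 21.88 · 0.518 / 1.1e-05 = 6.873e+05.
Re > 4000 → turbulent. Relative roughness ε/D = 0.000427/0.518 = 0.000824. Swamee-Jain: f = 0.25/(log₁₀[0.000824/3.7 + 5.74/6.873e+05^0.9])² = 0.25/(log₁₀[0.000223 + 3.2e-05])² = 0.25/(-3.594)² = 0.01936.
Total minor-loss coefficient ΣK = 1·0.99 + 2·2.1 = 5.19.
ΔP = [f·L/D + ΣK]·(ρV²/2) = [0.01936·106/0.518 + 5.19]·(0.667·21.88²/2) = [3.961 + 5.19]·159.7 = 1461 Pa.
Pumping power P = QΔP = 4.611·1461 = 6737 W = 6.74 kW.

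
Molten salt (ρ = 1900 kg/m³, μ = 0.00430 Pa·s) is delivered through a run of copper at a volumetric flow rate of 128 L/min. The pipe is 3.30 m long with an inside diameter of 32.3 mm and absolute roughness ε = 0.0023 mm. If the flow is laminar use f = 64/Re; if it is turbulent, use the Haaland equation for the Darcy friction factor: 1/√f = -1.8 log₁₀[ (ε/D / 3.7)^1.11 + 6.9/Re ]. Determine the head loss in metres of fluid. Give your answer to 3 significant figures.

h_f ≈ 0.788 m

Q = 128 L/min = 128/60000 = 0.002133 m³/s.
Cross-sectional area A = πD²/4 = π(0.0323)²/4 = 0.0008194 m²; mean velocity V = Q/A = 0.002133/0.0008194 = 2.604 m/s.
Reynolds number Re = ρVD/μ = 1900 · 2.604 · 0.0323 / 0.0043 = 3.716e+04.
Re > 4000 → turbulent. Relative roughness ε/D = 2.3e-06/0.0323 = 7.12e-05. Haaland: 1/√f = -1.8 log₁₀[(7.12e-05/3.7)^1.11 + 6.9/3.716e+04] = -1.8 log₁₀[5.83e-06 + 0.000186] = 6.692, so f = 0.02233.
Darcy-Weisbach: ΔP = f(L/D)(ρV²/2) = 0.02233·(3.3/0.0323)·(1900·2.604²/2) = 0.02233·102.2·6439 = 1.469e+04 Pa.
Head loss h_f = ΔP/(ρg) = 1.469e+04/(1900·9.81) = 0.788 m.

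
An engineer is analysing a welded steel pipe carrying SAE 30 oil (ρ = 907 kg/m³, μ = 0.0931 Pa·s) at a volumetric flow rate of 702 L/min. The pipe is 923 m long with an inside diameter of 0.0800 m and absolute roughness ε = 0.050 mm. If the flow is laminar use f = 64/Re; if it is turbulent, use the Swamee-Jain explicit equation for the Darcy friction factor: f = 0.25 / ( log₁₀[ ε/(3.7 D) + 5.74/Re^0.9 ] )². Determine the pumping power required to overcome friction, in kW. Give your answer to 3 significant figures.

P ≈ 11.7 kW

Q = 702 L/min = 702/60000 = 0.0117 m³/s.
Cross-sectional area A = πD²/4 = π(0.08)²/4 = 0.005027 m²; mean velocity V = Q/A = 0.0117/0.005027 = 2.328 m/s.
Reynolds number Re = ρVD/μ = 907 · 2.328 · 0.08 / 0.0931 = 1814.
Re < 2300 → laminar flow, so f = 64/Re = 64/1814 = 0.03528 (the turbulent correlation is not needed).
Darcy-Weisbach: ΔP = f(L/D)(ρV²/2) = 0.03528·(923/0.08)·(907·2.328²/2) = 0.03528·1.154e+04·2457 = 1e+06 Pa.
Pumping power P = QΔP = 0.0117·1e+06 = 11700 W = 11.7 kW.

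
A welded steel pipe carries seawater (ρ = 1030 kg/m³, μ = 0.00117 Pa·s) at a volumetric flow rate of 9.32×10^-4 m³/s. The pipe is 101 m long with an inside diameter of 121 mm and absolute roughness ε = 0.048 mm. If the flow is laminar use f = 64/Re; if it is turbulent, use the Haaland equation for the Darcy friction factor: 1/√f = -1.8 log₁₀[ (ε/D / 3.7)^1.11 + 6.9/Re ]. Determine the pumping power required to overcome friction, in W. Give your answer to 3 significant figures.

P ≈ 0.0858 W

Cross-sectional area A = πD²/4 = π(0.121)²/4 = 0.0115 m²; mean velocity V = Q/A = 0.000932/0.0115 = 0.08105 m/s.
Reynolds number Re = ρVD/μ = 1030 · 0.08105 · 0.121 / 0.00117 = 8634.
Re > 4000 → turbulent. Relative roughness ε/D = 4.8e-05/0.121 = 0.000397. Haaland: 1/√f = -1.8 log₁₀[(0.000397/3.7)^1.11 + 6.9/8634] = -1.8 log₁₀[3.92e-05 + 0.000799] = 5.538, so f = 0.03261.
Darcy-Weisbach: ΔP = f(L/D)(ρV²/2) = 0.03261·(101/0.121)·(1030·0.08105²/2) = 0.03261·834.7·3.383 = 92.08 Pa.
Pumping power P = QΔP = 0.000932·92.08 = 0.08582 W = 0.0858 W.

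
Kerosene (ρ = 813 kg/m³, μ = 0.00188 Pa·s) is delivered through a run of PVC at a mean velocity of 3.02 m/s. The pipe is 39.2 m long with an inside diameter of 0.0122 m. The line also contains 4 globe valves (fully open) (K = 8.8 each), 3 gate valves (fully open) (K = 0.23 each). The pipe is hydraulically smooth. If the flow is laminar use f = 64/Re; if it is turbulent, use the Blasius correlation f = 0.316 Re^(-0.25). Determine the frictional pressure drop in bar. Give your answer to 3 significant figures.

Reynolds number Re = ρVD/μ = 813 · 3.02 · 0.0122 / 0.00188 = 1.593e+04.
Re > 4000 → turbulent. Smooth-pipe (Blasius): f = 0.316 Re^(-0.25) = 0.316/(1.593e+04)^0.25 = 0.02813.
Total minor-loss coefficient ΣK = 4·8.8 + 3·0.23 = 35.9.
ΔP = [f·L/D + ΣK]·(ρV²/2) = [0.02813·39.2/0.0122 + 35.9]·(813·3.02²/2) = [90.37 + 35.9]·3707 = 4.681e+05 Pa.
ΔP = 4.681e+05 Pa = 4.68 bar.

ΔP ≈ 4.68 bar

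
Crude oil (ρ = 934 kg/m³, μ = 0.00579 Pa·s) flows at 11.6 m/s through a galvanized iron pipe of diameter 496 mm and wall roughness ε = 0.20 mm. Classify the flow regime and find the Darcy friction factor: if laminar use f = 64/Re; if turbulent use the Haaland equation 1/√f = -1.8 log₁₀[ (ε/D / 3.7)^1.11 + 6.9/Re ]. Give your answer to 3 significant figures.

f ≈ 0.0165

Re = ρVD/μ = 934·11.6·0.496/0.00579 = 9.281e+05.
Re > 4000 → turbulent. ε/D = 0.0002/0.496 = 0.000403; Haaland: 1/√f = -1.8 log₁₀[3.99e-05 + 7.43e-06] = 7.784, so f = 0.0165.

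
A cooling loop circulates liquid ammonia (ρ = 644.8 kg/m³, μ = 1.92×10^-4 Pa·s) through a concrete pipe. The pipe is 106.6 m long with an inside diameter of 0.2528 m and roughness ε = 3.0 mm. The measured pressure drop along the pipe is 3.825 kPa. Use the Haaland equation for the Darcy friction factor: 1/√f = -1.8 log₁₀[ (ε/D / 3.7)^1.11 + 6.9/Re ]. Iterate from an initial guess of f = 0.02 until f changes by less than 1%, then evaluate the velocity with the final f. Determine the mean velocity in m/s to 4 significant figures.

Rearranging Darcy-Weisbach: V = √(2·ΔP·D/(f·L·ρ)). With ε/D = 0.003/0.2528 = 0.0119, iterate starting from f = 0.02:
  f = 0.02 → V = √(2·3825·0.2528/(0.02·106.6·644.8)) = 1.186 m/s; Re = ρVD/μ = 1.007e+06; f → 0.04033
  f = 0.04033 → V = 0.8353 m/s; Re = 7.091e+05; f → 0.04035
Converged (Δf/f < 1%). With the final f = 0.04035: V = √(2·3825·0.2528/(0.04035·106.6·644.8)) = 0.835 m/s.

V ≈ 0.8350 m/s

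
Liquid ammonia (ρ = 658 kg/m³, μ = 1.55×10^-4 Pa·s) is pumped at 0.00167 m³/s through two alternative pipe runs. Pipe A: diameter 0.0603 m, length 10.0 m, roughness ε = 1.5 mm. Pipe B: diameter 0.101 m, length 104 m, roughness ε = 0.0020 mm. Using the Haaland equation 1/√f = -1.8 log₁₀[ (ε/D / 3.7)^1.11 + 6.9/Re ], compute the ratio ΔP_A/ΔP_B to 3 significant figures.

Pipe A: V = Q/A = 0.00167/0.002856 = 0.5848 m/s; Re = 1.497e+05; ε/D = 0.0249; Haaland → f = 0.05331; ΔP_A = f(L/D)(ρV²/2) = 994.6 Pa.
Pipe B: V = Q/A = 0.00167/0.008012 = 0.2084 m/s; Re = 8.937e+04; ε/D = 1.98e-05; Haaland → f = 0.01832; ΔP_B = f(L/D)(ρV²/2) = 269.7 Pa.
ΔP_A/ΔP_B = 994.6/269.7 = 3.69.

ΔP_A/ΔP_B ≈ 3.69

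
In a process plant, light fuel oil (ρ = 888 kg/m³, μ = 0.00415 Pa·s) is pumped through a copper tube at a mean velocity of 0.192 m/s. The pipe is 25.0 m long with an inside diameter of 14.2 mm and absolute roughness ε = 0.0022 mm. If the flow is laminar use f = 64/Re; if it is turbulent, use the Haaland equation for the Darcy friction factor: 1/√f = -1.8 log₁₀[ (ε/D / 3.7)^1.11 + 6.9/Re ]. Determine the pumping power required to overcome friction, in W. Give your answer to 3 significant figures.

P ≈ 0.0961 W

Reynolds number Re = ρVD/μ = 888 · 0.192 · 0.0142 / 0.00415 = 583.4.
Re < 2300 → laminar flow, so f = 64/Re = 64/583.4 = 0.1097 (the turbulent correlation is not needed).
Darcy-Weisbach: ΔP = f(L/D)(ρV²/2) = 0.1097·(25/0.0142)·(888·0.192²/2) = 0.1097·1761·16.37 = 3161 Pa.
Q = V·A = 0.192·0.0001584 = 3.041e-05 m³/s.
Pumping power P = QΔP = 3.041e-05·3161 = 0.09612 W = 0.0961 W.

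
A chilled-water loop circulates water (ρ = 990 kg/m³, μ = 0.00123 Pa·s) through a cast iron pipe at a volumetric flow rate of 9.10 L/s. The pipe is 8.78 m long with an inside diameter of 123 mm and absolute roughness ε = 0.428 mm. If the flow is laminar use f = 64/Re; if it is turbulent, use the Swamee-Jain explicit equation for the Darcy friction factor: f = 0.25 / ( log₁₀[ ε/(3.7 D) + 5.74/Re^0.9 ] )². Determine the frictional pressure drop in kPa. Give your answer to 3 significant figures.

ΔP ≈ 0.603 kPa

Q = 9.10 L/s = 9.10/1000 = 0.0091 m³/s.
Cross-sectional area A = πD²/4 = π(0.123)²/4 = 0.01188 m²; mean velocity V = Q/A = 0.0091/0.01188 = 0.7658 m/s.
Reynolds number Re = ρVD/μ = 990 · 0.7658 · 0.123 / 0.00123 = 7.582e+04.
Re > 4000 → turbulent. Relative roughness ε/D = 0.000428/0.123 = 0.00348. Swamee-Jain: f = 0.25/(log₁₀[0.00348/3.7 + 5.74/7.582e+04^0.9])² = 0.25/(log₁₀[0.00094 + 0.000233])² = 0.25/(-2.931)² = 0.02911.
Darcy-Weisbach: ΔP = f(L/D)(ρV²/2) = 0.02911·(8.78/0.123)·(990·0.7658²/2) = 0.02911·71.38·290.3 = 603.3 Pa.
ΔP = 603.3 Pa = 0.603 kPa.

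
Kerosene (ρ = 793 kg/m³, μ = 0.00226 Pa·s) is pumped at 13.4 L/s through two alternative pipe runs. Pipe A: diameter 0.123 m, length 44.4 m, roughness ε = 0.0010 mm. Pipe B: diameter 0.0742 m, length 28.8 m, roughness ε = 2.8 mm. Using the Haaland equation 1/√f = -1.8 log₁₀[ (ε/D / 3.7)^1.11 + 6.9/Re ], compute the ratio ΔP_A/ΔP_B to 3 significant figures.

Pipe A: V = Q/A = 0.0134/0.01188 = 1.128 m/s; Re = 4.867e+04; ε/D = 8.13e-06; Haaland → f = 0.02086; ΔP_A = f(L/D)(ρV²/2) = 3796 Pa.
Pipe B: V = Q/A = 0.0134/0.004324 = 3.099 m/s; Re = 8.068e+04; ε/D = 0.0377; Haaland → f = 0.06351; ΔP_B = f(L/D)(ρV²/2) = 9.386e+04 Pa.
ΔP_A/ΔP_B = 3796/9.386e+04 = 0.0404.

ΔP_A/ΔP_B ≈ 0.0404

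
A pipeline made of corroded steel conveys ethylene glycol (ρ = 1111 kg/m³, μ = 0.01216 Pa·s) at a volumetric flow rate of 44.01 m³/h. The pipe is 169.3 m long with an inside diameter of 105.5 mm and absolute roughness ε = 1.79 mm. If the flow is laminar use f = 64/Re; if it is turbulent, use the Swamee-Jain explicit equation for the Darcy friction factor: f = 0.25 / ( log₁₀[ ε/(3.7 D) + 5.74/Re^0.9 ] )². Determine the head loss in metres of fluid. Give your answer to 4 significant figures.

Q = 44.01 m³/h = 44.01/3600 = 0.01222 m³/s.
Cross-sectional area A = πD²/4 = π(0.1055)²/4 = 0.008742 m²; mean velocity V = Q/A = 0.01222/0.008742 = 1.398 m/s.
Reynolds number Re = ρVD/μ = 1111 · 1.398 · 0.1055 / 0.0122 = 1.348e+04.
Re > 4000 → turbulent. Relative roughness ε/D = 0.00179/0.1055 = 0.017. Swamee-Jain: f = 0.25/(log₁₀[0.017/3.7 + 5.74/1.348e+04^0.9])² = 0.25/(log₁₀[0.00459 + 0.0011])² = 0.25/(-2.245)² = 0.0496.
Darcy-Weisbach: ΔP = f(L/D)(ρV²/2) = 0.0496·(169.3/0.1055)·(1111·1.398²/2) = 0.0496·1605·1086 = 8.647e+04 Pa.
Head loss h_f = ΔP/(ρg) = 8.647e+04/(1111·9.81) = 7.934 m.

h_f ≈ 7.934 m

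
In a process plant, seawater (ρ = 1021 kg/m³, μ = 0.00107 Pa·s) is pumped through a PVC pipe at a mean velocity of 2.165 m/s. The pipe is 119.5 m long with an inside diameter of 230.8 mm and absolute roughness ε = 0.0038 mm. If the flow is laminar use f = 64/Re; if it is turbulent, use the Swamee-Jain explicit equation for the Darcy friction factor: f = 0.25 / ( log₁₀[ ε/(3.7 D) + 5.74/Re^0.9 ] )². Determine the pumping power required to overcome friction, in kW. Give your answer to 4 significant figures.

Reynolds number Re = ρVD/μ = 1021 · 2.165 · 0.2308 / 0.00107 = 4.768e+05.
Re > 4000 → turbulent. Relative roughness ε/D = 3.8e-06/0.2308 = 1.65e-05. Swamee-Jain: f = 0.25/(log₁₀[1.65e-05/3.7 + 5.74/4.768e+05^0.9])² = 0.25/(log₁₀[4.45e-06 + 4.45e-05])² = 0.25/(-4.31)² = 0.01346.
Darcy-Weisbach: ΔP = f(L/D)(ρV²/2) = 0.01346·(119.5/0.2308)·(1021·2.165²/2) = 0.01346·517.8·2393 = 1.667e+04 Pa.
Q = V·A = 2.165·0.04184 = 0.09058 m³/s.
Pumping power P = QΔP = 0.09058·1.667e+04 = 1510.1 W = 1.510 kW.

P ≈ 1.510 kW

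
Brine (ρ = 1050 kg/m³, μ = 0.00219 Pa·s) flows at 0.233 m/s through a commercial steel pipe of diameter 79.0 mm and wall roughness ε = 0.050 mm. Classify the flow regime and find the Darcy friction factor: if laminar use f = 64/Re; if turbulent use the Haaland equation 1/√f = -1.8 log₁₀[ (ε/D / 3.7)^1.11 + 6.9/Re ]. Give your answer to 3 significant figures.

f ≈ 0.0327

Re = ρVD/μ = 1050·0.233·0.079/0.00219 = 8825.
Re > 4000 → turbulent. ε/D = 5e-05/0.079 = 0.000633; Haaland: 1/√f = -1.8 log₁₀[6.59e-05 + 0.000782] = 5.529, so f = 0.03271.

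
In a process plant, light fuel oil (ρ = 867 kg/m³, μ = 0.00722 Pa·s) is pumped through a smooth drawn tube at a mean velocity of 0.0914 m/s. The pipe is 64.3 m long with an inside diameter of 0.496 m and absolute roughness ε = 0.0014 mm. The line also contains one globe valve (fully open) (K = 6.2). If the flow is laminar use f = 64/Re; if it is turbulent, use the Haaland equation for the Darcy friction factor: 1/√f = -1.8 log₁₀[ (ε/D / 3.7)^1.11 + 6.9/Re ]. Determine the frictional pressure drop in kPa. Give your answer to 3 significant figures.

ΔP ≈ 0.0397 kPa

Reynolds number Re = ρVD/μ = 867 · 0.0914 · 0.496 / 0.00722 = 5444.
Re > 4000 → turbulent. Relative roughness ε/D = 1.4e-06/0.496 = 2.82e-06. Haaland: 1/√f = -1.8 log₁₀[(2.82e-06/3.7)^1.11 + 6.9/5444] = -1.8 log₁₀[1.62e-07 + 0.00127] = 5.215, so f = 0.03678.
Total minor-loss coefficient ΣK = 1·6.2 = 6.2.
ΔP = [f·L/D + ΣK]·(ρV²/2) = [0.03678·64.3/0.496 + 6.2]·(867·0.0914²/2) = [4.767 + 6.2]·3.621 = 39.72 Pa.
ΔP = 39.72 Pa = 0.0397 kPa.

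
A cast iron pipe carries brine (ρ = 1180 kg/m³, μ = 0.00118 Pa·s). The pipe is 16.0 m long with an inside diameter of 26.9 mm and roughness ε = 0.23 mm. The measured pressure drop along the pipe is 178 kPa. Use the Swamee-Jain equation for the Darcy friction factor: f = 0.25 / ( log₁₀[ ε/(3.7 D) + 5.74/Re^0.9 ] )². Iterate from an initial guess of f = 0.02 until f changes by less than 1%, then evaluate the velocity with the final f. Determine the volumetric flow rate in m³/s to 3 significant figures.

Rearranging Darcy-Weisbach: V = √(2·ΔP·D/(f·L·ρ)). With ε/D = 0.00023/0.0269 = 0.00855, iterate starting from f = 0.02:
  f = 0.02 → V = √(2·1.78e+05·0.0269/(0.02·16·1180)) = 5.036 m/s; Re = ρVD/μ = 1.355e+05; f → 0.03667
  f = 0.03667 → V = 3.719 m/s; Re = 1e+05; f → 0.03689
Converged (Δf/f < 1%). With the final f = 0.03689: V = √(2·1.78e+05·0.0269/(0.03689·16·1180)) = 3.708 m/s.
Q = V·A = 3.708·(π/4·0.0269²) = 0.002107 m³/s = 0.00211 m³/s.

Q ≈ 0.00211 m³/s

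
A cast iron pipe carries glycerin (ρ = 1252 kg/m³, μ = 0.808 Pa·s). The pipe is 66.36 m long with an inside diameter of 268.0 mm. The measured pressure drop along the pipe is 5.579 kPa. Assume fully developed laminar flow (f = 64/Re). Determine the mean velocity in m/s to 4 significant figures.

For laminar flow, f = 64/Re with Re = ρVD/μ, so Darcy-Weisbach reduces to ΔP = 32μLV/D². Solving for V: V = ΔP·D²/(32μL) = 5579·(0.268)²/(32·0.808·66.36) = 0.2335 m/s.
Check: Re = ρVD/μ = 1252·0.2335·0.268/0.808 = 96.98 < 2300, so the laminar assumption holds.

V ≈ 0.2335 m/s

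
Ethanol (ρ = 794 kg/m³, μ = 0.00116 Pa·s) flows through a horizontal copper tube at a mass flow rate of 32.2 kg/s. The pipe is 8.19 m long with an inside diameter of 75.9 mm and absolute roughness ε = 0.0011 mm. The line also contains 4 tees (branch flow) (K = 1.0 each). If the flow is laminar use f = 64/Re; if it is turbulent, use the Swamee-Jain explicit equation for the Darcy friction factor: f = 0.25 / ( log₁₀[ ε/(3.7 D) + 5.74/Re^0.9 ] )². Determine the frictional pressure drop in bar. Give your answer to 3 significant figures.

A = πD²/4 = π(0.0759)²/4 = 0.004525 m²; mean velocity V = ṁ/(ρA) = 32.2/(794 · 0.004525) = 8.963 m/s.
Reynolds number Re = ρVD/μ = 794 · 8.963 · 0.0759 / 0.00116 = 4.657e+05.
Re > 4000 → turbulent. Relative roughness ε/D = 1.1e-06/0.0759 = 1.45e-05. Swamee-Jain: f = 0.25/(log₁₀[1.45e-05/3.7 + 5.74/4.657e+05^0.9])² = 0.25/(log₁₀[3.92e-06 + 4.55e-05])² = 0.25/(-4.306)² = 0.01348.
Total minor-loss coefficient ΣK = 4·1 = 4.
ΔP = [f·L/D + ΣK]·(ρV²/2) = [0.01348·8.19/0.0759 + 4]·(794·8.963²/2) = [1.455 + 4]·3.189e+04 = 1.74e+05 Pa.
ΔP = 1.74e+05 Pa = 1.74 bar.

ΔP ≈ 1.74 bar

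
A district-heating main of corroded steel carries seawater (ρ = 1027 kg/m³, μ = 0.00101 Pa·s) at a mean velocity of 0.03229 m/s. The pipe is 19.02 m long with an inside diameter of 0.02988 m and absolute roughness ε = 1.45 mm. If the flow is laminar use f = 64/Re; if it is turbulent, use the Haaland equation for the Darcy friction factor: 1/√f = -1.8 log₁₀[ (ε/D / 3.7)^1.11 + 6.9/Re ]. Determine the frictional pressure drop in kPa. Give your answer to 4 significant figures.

ΔP ≈ 0.02223 kPa

Reynolds number Re = ρVD/μ = 1027 · 0.03229 · 0.02988 / 0.00101 = 981.1.
Re < 2300 → laminar flow, so f = 64/Re = 64/981.1 = 0.06524 (the turbulent correlation is not needed).
Darcy-Weisbach: ΔP = f(L/D)(ρV²/2) = 0.06524·(19.02/0.02988)·(1027·0.03229²/2) = 0.06524·636.5·0.5354 = 22.23 Pa.
ΔP = 22.23 Pa = 0.02223 kPa.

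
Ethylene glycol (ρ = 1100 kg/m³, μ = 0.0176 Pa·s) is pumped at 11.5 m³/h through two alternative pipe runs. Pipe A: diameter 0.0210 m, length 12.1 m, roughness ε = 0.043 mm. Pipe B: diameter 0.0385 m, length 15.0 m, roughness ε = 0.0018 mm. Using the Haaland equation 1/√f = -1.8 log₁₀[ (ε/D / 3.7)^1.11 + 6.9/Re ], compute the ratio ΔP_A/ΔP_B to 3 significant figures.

ΔP_A/ΔP_B ≈ 15.5

Pipe A: V = Q/A = 0.003194/0.0003464 = 9.223 m/s; Re = 1.211e+04; ε/D = 0.00205; Haaland → f = 0.03232; ΔP_A = f(L/D)(ρV²/2) = 8.713e+05 Pa.
Pipe B: V = Q/A = 0.003194/0.001164 = 2.744 m/s; Re = 6603; ε/D = 4.68e-05; Haaland → f = 0.03477; ΔP_B = f(L/D)(ρV²/2) = 5.61e+04 Pa.
ΔP_A/ΔP_B = 8.713e+05/5.61e+04 = 15.5.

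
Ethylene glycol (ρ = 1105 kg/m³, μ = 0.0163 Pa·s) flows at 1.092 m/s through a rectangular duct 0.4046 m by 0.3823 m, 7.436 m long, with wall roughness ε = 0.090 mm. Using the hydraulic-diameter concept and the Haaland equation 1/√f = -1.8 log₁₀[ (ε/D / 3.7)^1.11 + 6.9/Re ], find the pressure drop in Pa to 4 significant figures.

ΔP ≈ 298.8 Pa

Hydraulic diameter D_h = 4A/P = 4·(0.4046·0.3823)/(2·(0.4046+0.3823)) = 0.6187/1.574 = 0.3931 m.
Re = ρVD_h/μ = 1105·1.092·0.3931/0.0163 = 2.91e+04.
ε/D_h = 9e-05/0.3931 = 0.000229; Haaland gives 1/√f = -1.8 log₁₀[2.13e-05+0.000237] = 6.458, so f = 0.02398.
ΔP = f(L/D_h)(ρV²/2) = 0.02398·7.436/0.3931·658.8 = 298.8 Pa.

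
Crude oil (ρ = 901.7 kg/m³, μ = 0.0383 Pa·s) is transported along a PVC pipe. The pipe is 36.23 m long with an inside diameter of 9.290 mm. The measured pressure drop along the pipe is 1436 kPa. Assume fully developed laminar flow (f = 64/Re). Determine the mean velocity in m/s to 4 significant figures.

For laminar flow, f = 64/Re with Re = ρVD/μ, so Darcy-Weisbach reduces to ΔP = 32μLV/D². Solving for V: V = ΔP·D²/(32μL) = 1.436e+06·(0.00929)²/(32·0.0383·36.23) = 2.791 m/s.
Check: Re = ρVD/μ = 901.7·2.791·0.00929/0.0383 = 610.4 < 2300, so the laminar assumption holds.

V ≈ 2.791 m/s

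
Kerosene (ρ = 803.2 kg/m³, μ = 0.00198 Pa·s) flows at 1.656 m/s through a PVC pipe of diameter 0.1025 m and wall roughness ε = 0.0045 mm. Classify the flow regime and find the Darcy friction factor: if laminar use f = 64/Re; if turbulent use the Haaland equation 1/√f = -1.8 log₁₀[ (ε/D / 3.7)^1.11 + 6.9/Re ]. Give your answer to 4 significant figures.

f ≈ 0.01944

Re = ρVD/μ = 803.2·1.656·0.1025/0.00198 = 6.886e+04.
Re > 4000 → turbulent. ε/D = 4.5e-06/0.1025 = 4.39e-05; Haaland: 1/√f = -1.8 log₁₀[3.41e-06 + 0.0001] = 7.172, so f = 0.01944.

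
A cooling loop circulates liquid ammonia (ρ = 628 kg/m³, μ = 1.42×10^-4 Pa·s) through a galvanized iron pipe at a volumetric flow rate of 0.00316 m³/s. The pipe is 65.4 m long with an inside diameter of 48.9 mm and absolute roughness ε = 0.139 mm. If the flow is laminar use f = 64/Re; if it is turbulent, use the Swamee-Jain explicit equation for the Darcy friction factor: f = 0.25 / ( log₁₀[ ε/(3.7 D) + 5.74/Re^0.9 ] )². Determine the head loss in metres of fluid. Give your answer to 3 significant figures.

h_f ≈ 5.07 m

Cross-sectional area A = πD²/4 = π(0.0489)²/4 = 0.001878 m²; mean velocity V = Q/A = 0.00316/0.001878 = 1.683 m/s.
Reynolds number Re = ρVD/μ = 628 · 1.683 · 0.0489 / 0.000142 = 3.639e+05.
Re > 4000 → turbulent. Relative roughness ε/D = 0.000139/0.0489 = 0.00284. Swamee-Jain: f = 0.25/(log₁₀[0.00284/3.7 + 5.74/3.639e+05^0.9])² = 0.25/(log₁₀[0.000768 + 5.68e-05])² = 0.25/(-3.084)² = 0.02629.
Darcy-Weisbach: ΔP = f(L/D)(ρV²/2) = 0.02629·(65.4/0.0489)·(628·1.683²/2) = 0.02629·1337·889 = 3.126e+04 Pa.
Head loss h_f = ΔP/(ρg) = 3.126e+04/(628·9.81) = 5.07 m.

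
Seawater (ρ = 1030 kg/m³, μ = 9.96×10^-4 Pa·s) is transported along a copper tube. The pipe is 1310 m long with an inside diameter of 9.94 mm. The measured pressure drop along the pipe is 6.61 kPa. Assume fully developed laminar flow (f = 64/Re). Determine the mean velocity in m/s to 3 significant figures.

For laminar flow, f = 64/Re with Re = ρVD/μ, so Darcy-Weisbach reduces to ΔP = 32μLV/D². Solving for V: V = ΔP·D²/(32μL) = 6610·(0.00994)²/(32·0.000996·1310) = 0.01564 m/s.
Check: Re = ρVD/μ = 1030·0.01564·0.00994/0.000996 = 160.8 < 2300, so the laminar assumption holds.

V ≈ 0.0156 m/s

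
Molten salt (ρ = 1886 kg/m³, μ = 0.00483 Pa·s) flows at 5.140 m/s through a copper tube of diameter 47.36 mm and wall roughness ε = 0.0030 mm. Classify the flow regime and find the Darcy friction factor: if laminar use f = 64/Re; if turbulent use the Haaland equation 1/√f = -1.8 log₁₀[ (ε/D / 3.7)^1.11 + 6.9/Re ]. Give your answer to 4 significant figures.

f ≈ 0.01828

Re = ρVD/μ = 1886·5.14·0.04736/0.00483 = 9.505e+04.
Re > 4000 → turbulent. ε/D = 3e-06/0.04736 = 6.33e-05; Haaland: 1/√f = -1.8 log₁₀[5.12e-06 + 7.26e-05] = 7.397, so f = 0.01828.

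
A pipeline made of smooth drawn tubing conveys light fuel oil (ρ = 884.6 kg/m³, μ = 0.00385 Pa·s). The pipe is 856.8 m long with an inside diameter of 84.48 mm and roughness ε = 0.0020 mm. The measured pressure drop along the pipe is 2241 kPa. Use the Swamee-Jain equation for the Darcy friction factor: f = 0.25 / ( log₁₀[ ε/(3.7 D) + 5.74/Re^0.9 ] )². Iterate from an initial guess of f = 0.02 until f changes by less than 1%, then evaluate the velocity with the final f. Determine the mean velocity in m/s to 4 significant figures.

Rearranging Darcy-Weisbach: V = √(2·ΔP·D/(f·L·ρ)). With ε/D = 2e-06/0.08448 = 2.37e-05, iterate starting from f = 0.02:
  f = 0.02 → V = √(2·2.241e+06·0.08448/(0.02·856.8·884.6)) = 4.998 m/s; Re = ρVD/μ = 9.701e+04; f → 0.01812
  f = 0.01812 → V = 5.251 m/s; Re = 1.019e+05; f → 0.01794
  f = 0.01794 → V = 5.277 m/s; Re = 1.024e+05; f → 0.01792
Converged (Δf/f < 1%). With the final f = 0.01792: V = √(2·2.241e+06·0.08448/(0.01792·856.8·884.6)) = 5.28 m/s.

V ≈ 5.280 m/s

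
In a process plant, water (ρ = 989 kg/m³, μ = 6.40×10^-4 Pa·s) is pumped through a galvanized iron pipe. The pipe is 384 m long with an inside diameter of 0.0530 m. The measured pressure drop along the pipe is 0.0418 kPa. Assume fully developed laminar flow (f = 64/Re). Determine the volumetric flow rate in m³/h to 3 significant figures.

Q ≈ 0.119 m³/h

For laminar flow, f = 64/Re with Re = ρVD/μ, so Darcy-Weisbach reduces to ΔP = 32μLV/D². Solving for V: V = ΔP·D²/(32μL) = 41.8·(0.053)²/(32·0.00064·384) = 0.01493 m/s.
Check: Re = ρVD/μ = 989·0.01493·0.053/0.00064 = 1223 < 2300, so the laminar assumption holds.
Q = V·A = 0.01493·(π/4·0.053²) = 3.294e-05 m³/s = 0.119 m³/h.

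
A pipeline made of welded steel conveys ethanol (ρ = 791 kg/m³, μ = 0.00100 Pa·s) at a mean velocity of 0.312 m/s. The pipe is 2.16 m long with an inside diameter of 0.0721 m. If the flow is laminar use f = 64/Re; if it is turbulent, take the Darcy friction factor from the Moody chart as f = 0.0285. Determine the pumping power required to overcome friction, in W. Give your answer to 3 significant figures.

Reynolds number Re = ρVD/μ = 791 · 0.312 · 0.0721 / 0.001 = 1.779e+04.
Re > 4000 → turbulent; use the Moody-chart value f = 0.0285.
Darcy-Weisbach: ΔP = f(L/D)(ρV²/2) = 0.0285·(2.16/0.0721)·(791·0.312²/2) = 0.0285·29.96·38.5 = 32.87 Pa.
Q = V·A = 0.312·0.004083 = 0.001274 m³/s.
Pumping power P = QΔP = 0.001274·32.87 = 0.04187 W = 0.0419 W.

P ≈ 0.0419 W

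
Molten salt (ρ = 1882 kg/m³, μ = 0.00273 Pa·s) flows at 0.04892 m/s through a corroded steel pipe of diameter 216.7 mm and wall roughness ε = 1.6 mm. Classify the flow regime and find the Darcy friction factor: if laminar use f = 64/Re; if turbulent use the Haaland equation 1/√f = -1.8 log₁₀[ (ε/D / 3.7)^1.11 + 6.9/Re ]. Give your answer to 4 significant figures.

f ≈ 0.04204

Re = ρVD/μ = 1882·0.04892·0.2167/0.00273 = 7308.
Re > 4000 → turbulent. ε/D = 0.0016/0.2167 = 0.00738; Haaland: 1/√f = -1.8 log₁₀[0.00101 + 0.000944] = 4.877, so f = 0.04204.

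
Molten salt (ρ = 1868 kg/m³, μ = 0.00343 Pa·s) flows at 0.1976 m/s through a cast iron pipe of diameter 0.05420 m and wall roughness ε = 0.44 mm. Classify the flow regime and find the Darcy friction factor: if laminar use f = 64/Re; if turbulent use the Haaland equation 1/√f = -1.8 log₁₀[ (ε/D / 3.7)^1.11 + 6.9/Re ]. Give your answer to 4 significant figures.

Re = ρVD/μ = 1868·0.1976·0.0542/0.00343 = 5833.
Re > 4000 → turbulent. ε/D = 0.00044/0.0542 = 0.00812; Haaland: 1/√f = -1.8 log₁₀[0.00112 + 0.00118] = 4.748, so f = 0.04435.

f ≈ 0.04435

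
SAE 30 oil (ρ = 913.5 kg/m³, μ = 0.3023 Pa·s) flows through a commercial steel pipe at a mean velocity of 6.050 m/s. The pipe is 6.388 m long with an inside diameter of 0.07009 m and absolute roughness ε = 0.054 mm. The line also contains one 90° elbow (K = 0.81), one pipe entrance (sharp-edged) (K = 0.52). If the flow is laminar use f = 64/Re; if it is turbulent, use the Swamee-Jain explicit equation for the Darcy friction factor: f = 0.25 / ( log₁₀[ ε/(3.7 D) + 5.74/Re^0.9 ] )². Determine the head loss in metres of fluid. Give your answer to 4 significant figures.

Reynolds number Re = ρVD/μ = 913.5 · 6.05 · 0.07009 / 0.302 = 1281.
Re < 2300 → laminar flow, so f = 64/Re = 64/1281 = 0.04995 (the turbulent correlation is not needed).
Total minor-loss coefficient ΣK = 1·0.81 + 1·0.52 = 1.33.
ΔP = [f·L/D + ΣK]·(ρV²/2) = [0.04995·6.388/0.07009 + 1.33]·(913.5·6.05²/2) = [4.552 + 1.33]·1.672e+04 = 9.834e+04 Pa.
Head loss h_f = ΔP/(ρg) = 9.834e+04/(913.5·9.81) = 10.97 m.

h_f ≈ 10.97 m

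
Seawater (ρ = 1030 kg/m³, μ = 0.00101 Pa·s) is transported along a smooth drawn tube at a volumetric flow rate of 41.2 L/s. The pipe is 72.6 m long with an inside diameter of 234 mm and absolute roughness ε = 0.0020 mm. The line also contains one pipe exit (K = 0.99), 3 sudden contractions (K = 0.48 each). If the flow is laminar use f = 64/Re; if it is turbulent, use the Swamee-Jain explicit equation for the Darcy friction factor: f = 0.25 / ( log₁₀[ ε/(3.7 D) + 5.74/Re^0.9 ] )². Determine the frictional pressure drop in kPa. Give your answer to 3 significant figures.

Q = 41.2 L/s = 41.2/1000 = 0.0412 m³/s.
Cross-sectional area A = πD²/4 = π(0.234)²/4 = 0.04301 m²; mean velocity V = Q/A = 0.0412/0.04301 = 0.958 m/s.
Reynolds number Re = ρVD/μ = 1030 · 0.958 · 0.234 / 0.00101 = 2.286e+05.
Re > 4000 → turbulent. Relative roughness ε/D = 2e-06/0.234 = 8.55e-06. Swamee-Jain: f = 0.25/(log₁₀[8.55e-06/3.7 + 5.74/2.286e+05^0.9])² = 0.25/(log₁₀[2.31e-06 + 8.62e-05])² = 0.25/(-4.053)² = 0.01522.
Total minor-loss coefficient ΣK = 1·0.99 + 3·0.48 = 2.43.
ΔP = [f·L/D + ΣK]·(ρV²/2) = [0.01522·72.6/0.234 + 2.43]·(1030·0.958²/2) = [4.722 + 2.43]·472.7 = 3381 Pa.
ΔP = 3381 Pa = 3.38 kPa.

ΔP ≈ 3.38 kPa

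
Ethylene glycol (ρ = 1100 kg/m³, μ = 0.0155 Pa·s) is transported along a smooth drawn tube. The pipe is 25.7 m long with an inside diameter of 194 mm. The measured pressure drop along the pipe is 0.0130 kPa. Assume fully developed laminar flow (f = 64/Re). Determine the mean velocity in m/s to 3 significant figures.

For laminar flow, f = 64/Re with Re = ρVD/μ, so Darcy-Weisbach reduces to ΔP = 32μLV/D². Solving for V: V = ΔP·D²/(32μL) = 13·(0.194)²/(32·0.0155·25.7) = 0.03838 m/s.
Check: Re = ρVD/μ = 1100·0.03838·0.194/0.0155 = 528.4 < 2300, so the laminar assumption holds.

V ≈ 0.0384 m/s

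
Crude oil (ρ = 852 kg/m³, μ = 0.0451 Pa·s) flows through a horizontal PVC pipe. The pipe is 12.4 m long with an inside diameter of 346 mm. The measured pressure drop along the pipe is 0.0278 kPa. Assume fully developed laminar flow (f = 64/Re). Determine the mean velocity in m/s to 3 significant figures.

V ≈ 0.186 m/s

For laminar flow, f = 64/Re with Re = ρVD/μ, so Darcy-Weisbach reduces to ΔP = 32μLV/D². Solving for V: V = ΔP·D²/(32μL) = 27.8·(0.346)²/(32·0.0451·12.4) = 0.186 m/s.
Check: Re = ρVD/μ = 852·0.186·0.346/0.0451 = 1216 < 2300, so the laminar assumption holds.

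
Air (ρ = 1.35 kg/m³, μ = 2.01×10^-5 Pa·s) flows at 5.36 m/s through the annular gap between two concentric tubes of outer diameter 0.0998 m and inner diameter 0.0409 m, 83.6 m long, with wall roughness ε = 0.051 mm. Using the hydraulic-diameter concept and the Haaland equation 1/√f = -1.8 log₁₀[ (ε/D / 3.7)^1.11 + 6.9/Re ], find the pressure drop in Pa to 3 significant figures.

Hydraulic diameter D_h = 4A/P = D_o - D_i = 0.0998 - 0.0409 = 0.0589 m.
Re = ρVD_h/μ = 1.35·5.36·0.0589/2.01e-05 = 2.12e+04.
ε/D_h = 5.1e-05/0.0589 = 0.000866; Haaland gives 1/√f = -1.8 log₁₀[9.33e-05+0.000325] = 6.081, so f = 0.02705.
ΔP = f(L/D_h)(ρV²/2) = 0.02705·83.6/0.0589·19.39 = 744.5 Pa.

ΔP ≈ 744 Pa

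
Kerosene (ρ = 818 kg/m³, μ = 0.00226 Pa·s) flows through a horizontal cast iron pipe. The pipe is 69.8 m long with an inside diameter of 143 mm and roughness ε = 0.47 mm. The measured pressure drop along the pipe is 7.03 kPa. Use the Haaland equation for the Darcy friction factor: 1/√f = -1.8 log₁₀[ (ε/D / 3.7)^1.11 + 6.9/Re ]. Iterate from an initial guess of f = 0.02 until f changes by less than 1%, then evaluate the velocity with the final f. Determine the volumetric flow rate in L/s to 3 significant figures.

Rearranging Darcy-Weisbach: V = √(2·ΔP·D/(f·L·ρ)). With ε/D = 0.00047/0.143 = 0.00329, iterate starting from f = 0.02:
  f = 0.02 → V = √(2·7030·0.143/(0.02·69.8·818)) = 1.327 m/s; Re = ρVD/μ = 6.868e+04; f → 0.02848
  f = 0.02848 → V = 1.112 m/s; Re = 5.755e+04; f → 0.02876
Converged (Δf/f < 1%). With the final f = 0.02876: V = √(2·7030·0.143/(0.02876·69.8·818)) = 1.106 m/s.
Q = V·A = 1.106·(π/4·0.143²) = 0.01777 m³/s = 17.8 L/s.

Q ≈ 17.8 L/s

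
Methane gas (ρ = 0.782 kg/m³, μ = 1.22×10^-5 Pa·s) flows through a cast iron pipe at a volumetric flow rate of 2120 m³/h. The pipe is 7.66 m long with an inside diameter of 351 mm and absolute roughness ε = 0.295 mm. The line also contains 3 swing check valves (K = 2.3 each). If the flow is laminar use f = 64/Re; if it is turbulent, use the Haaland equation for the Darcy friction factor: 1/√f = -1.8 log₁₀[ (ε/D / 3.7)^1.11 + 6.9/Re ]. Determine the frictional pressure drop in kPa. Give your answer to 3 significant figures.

ΔP ≈ 0.107 kPa

Q = 2120 m³/h = 2120/3600 = 0.5889 m³/s.
Cross-sectional area A = πD²/4 = π(0.351)²/4 = 0.09676 m²; mean velocity V = Q/A = 0.5889/0.09676 = 6.086 m/s.
Reynolds number Re = ρVD/μ = 0.782 · 6.086 · 0.351 / 1.22e-05 = 1.369e+05.
Re > 4000 → turbulent. Relative roughness ε/D = 0.000295/0.351 = 0.00084. Haaland: 1/√f = -1.8 log₁₀[(0.00084/3.7)^1.11 + 6.9/1.369e+05] = -1.8 log₁₀[9.03e-05 + 5.04e-05] = 6.933, so f = 0.0208.
Total minor-loss coefficient ΣK = 3·2.3 = 6.9.
ΔP = [f·L/D + ΣK]·(ρV²/2) = [0.0208·7.66/0.351 + 6.9]·(0.782·6.086²/2) = [0.454 + 6.9]·14.48 = 106.5 Pa.
ΔP = 106.5 Pa = 0.107 kPa.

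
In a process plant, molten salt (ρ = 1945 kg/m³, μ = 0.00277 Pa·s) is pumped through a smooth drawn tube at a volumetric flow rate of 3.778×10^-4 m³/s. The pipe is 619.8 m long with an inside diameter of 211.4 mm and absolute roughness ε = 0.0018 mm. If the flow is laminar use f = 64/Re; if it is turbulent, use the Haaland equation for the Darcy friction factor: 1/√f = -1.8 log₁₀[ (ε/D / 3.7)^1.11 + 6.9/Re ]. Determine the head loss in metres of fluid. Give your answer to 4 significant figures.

h_f ≈ 6.935×10^-4 m

Cross-sectional area A = πD²/4 = π(0.2114)²/4 = 0.0351 m²; mean velocity V = Q/A = 0.0003778/0.0351 = 0.01076 m/s.
Reynolds number Re = ρVD/μ = 1945 · 0.01076 · 0.2114 / 0.00277 = 1598.
Re < 2300 → laminar flow, so f = 64/Re = 64/1598 = 0.04006 (the turbulent correlation is not needed).
Darcy-Weisbach: ΔP = f(L/D)(ρV²/2) = 0.04006·(619.8/0.2114)·(1945·0.01076²/2) = 0.04006·2932·0.1127 = 13.23 Pa.
Head loss h_f = ΔP/(ρg) = 13.23/(1945·9.81) = 6.935×10^-4 m.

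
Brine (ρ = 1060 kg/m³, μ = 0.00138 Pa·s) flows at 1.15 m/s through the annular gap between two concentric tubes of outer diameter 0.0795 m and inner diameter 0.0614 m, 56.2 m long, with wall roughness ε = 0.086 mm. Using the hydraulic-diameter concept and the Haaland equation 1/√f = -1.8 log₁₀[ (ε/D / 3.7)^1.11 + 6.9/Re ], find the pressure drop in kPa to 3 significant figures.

ΔP ≈ 75.7 kPa

Hydraulic diameter D_h = 4A/P = D_o - D_i = 0.0795 - 0.0614 = 0.0181 m.
Re = ρVD_h/μ = 1060·1.15·0.0181/0.00138 = 1.599e+04.
ε/D_h = 8.6e-05/0.0181 = 0.00475; Haaland gives 1/√f = -1.8 log₁₀[0.000617+0.000432] = 5.363, so f = 0.03477.
ΔP = f(L/D_h)(ρV²/2) = 0.03477·56.2/0.0181·700.9 = 7.568e+04 Pa.
ΔP = 75.7 kPa.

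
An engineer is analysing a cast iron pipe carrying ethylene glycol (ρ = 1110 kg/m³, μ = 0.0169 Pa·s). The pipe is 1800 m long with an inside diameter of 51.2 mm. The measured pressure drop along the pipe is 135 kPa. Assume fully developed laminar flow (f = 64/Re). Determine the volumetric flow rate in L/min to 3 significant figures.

Q ≈ 44.9 L/min

For laminar flow, f = 64/Re with Re = ρVD/μ, so Darcy-Weisbach reduces to ΔP = 32μLV/D². Solving for V: V = ΔP·D²/(32μL) = 1.35e+05·(0.0512)²/(32·0.0169·1800) = 0.3636 m/s.
Check: Re = ρVD/μ = 1110·0.3636·0.0512/0.0169 = 1223 < 2300, so the laminar assumption holds.
Q = V·A = 0.3636·(π/4·0.0512²) = 0.0007485 m³/s = 44.9 L/min.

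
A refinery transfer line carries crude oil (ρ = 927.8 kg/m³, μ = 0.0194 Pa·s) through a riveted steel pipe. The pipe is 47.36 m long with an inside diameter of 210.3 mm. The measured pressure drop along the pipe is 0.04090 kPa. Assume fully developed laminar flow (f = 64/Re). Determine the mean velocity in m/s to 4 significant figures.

For laminar flow, f = 64/Re with Re = ρVD/μ, so Darcy-Weisbach reduces to ΔP = 32μLV/D². Solving for V: V = ΔP·D²/(32μL) = 40.9·(0.2103)²/(32·0.0194·47.36) = 0.06152 m/s.
Check: Re = ρVD/μ = 927.8·0.06152·0.2103/0.0194 = 618.8 < 2300, so the laminar assumption holds.

V ≈ 0.06152 m/s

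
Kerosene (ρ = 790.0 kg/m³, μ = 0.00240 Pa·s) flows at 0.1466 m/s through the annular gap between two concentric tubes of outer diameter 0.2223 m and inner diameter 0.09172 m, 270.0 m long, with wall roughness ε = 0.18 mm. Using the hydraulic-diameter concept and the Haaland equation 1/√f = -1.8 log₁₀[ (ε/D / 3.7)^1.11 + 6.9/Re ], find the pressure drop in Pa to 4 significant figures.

ΔP ≈ 643.0 Pa

Hydraulic diameter D_h = 4A/P = D_o - D_i = 0.2223 - 0.09172 = 0.1306 m.
Re = ρVD_h/μ = 790·0.1466·0.1306/0.0024 = 6301.
ε/D_h = 0.00018/0.1306 = 0.00138; Haaland gives 1/√f = -1.8 log₁₀[0.000156+0.0011] = 5.225, so f = 0.03663.
ΔP = f(L/D_h)(ρV²/2) = 0.03663·270/0.1306·8.489 = 643 Pa.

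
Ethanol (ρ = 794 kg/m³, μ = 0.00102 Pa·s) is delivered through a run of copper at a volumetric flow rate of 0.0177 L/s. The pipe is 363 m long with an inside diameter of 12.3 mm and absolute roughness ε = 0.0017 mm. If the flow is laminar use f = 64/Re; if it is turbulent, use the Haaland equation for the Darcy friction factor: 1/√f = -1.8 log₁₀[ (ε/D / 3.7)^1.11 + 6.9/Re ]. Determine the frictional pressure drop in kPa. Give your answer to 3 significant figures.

ΔP ≈ 11.7 kPa

Q = 0.0177 L/s = 0.0177/1000 = 1.77e-05 m³/s.
Cross-sectional area A = πD²/4 = π(0.0123)²/4 = 0.0001188 m²; mean velocity V = Q/A = 1.77e-05/0.0001188 = 0.149 m/s.
Reynolds number Re = ρVD/μ = 794 · 0.149 · 0.0123 / 0.00102 = 1426.
Re < 2300 → laminar flow, so f = 64/Re = 64/1426 = 0.04487 (the turbulent correlation is not needed).
Darcy-Weisbach: ΔP = f(L/D)(ρV²/2) = 0.04487·(363/0.0123)·(794·0.149²/2) = 0.04487·2.951e+04·8.809 = 1.167e+04 Pa.
ΔP = 1.167e+04 Pa = 11.7 kPa.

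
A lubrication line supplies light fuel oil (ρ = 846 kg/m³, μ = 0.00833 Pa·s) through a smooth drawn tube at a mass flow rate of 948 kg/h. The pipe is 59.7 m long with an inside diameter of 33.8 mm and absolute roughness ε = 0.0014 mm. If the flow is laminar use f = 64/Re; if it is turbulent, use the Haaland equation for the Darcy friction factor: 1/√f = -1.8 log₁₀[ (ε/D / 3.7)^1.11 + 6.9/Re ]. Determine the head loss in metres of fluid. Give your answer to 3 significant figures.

h_f ≈ 0.582 m

ṁ = 948 kg/h = 948/3600 = 0.2633 kg/s.
A = πD²/4 = π(0.0338)²/4 = 0.0008973 m²; mean velocity V = ṁ/(ρA) = 0.2633/(846 · 0.0008973) = 0.3469 m/s.
Reynolds number Re = ρVD/μ = 846 · 0.3469 · 0.0338 / 0.00833 = 1191.
Re < 2300 → laminar flow, so f = 64/Re = 64/1191 = 0.05374 (the turbulent correlation is not needed).
Darcy-Weisbach: ΔP = f(L/D)(ρV²/2) = 0.05374·(59.7/0.0338)·(846·0.3469²/2) = 0.05374·1766·50.91 = 4832 Pa.
Head loss h_f = ΔP/(ρg) = 4832/(846·9.81) = 0.582 m.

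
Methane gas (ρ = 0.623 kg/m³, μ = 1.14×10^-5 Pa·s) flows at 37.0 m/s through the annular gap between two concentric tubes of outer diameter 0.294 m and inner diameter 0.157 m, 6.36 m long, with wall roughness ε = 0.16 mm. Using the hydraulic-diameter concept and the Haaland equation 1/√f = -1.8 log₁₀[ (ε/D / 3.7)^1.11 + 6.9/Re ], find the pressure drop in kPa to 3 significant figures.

Hydraulic diameter D_h = 4A/P = D_o - D_i = 0.294 - 0.157 = 0.137 m.
Re = ρVD_h/μ = 0.623·37·0.137/1.14e-05 = 2.77e+05.
ε/D_h = 0.00016/0.137 = 0.00117; Haaland gives 1/√f = -1.8 log₁₀[0.00013+2.49e-05] = 6.858, so f = 0.02126.
ΔP = f(L/D_h)(ρV²/2) = 0.02126·6.36/0.137·426.4 = 421 Pa.
ΔP = 0.421 kPa.

ΔP ≈ 0.421 kPa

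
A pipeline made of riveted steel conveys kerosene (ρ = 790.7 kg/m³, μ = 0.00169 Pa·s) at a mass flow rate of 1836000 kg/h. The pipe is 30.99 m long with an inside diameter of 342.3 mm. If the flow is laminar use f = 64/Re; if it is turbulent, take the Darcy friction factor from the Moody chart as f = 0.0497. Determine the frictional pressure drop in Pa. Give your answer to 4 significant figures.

ṁ = 1836000 kg/h = 1836000/3600 = 510 kg/s.
A = πD²/4 = π(0.3423)²/4 = 0.09202 m²; mean velocity V = ṁ/(ρA) = 510/(790.7 · 0.09202) = 7.009 m/s.
Reynolds number Re = ρVD/μ = 790.7 · 7.009 · 0.3423 / 0.00169 = 1.123e+06.
Re > 4000 → turbulent; use the Moody-chart value f = 0.0497.
Darcy-Weisbach: ΔP = f(L/D)(ρV²/2) = 0.0497·(30.99/0.3423)·(790.7·7.009²/2) = 0.0497·90.53·1.942e+04 = 8.739e+04 Pa.

ΔP ≈ 87390 Pa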